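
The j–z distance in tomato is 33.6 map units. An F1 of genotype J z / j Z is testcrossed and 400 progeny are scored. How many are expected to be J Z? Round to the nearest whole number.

A map distance of 33.6 map units corresponds to a recombination frequency of 0.336.
The F1 is J z / j Z, so J Z is a recombinant gamete class with expected frequency r/2 = 0.336/2 = 0.1680.
Expected number = 0.1680 × 400 = 67.20 ≈ 67.

67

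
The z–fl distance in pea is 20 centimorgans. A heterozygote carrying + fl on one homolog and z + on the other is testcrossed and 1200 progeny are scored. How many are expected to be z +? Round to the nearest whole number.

A map distance of 20 centimorgans corresponds to a recombination frequency of 0.200.
The F1 is + fl / z +, so z + is a parental gamete class with expected frequency (1 − r)/2 = 0.800/2 = 0.4000.
Expected number = 0.4000 × 1200 = 480.00 ≈ 480.

480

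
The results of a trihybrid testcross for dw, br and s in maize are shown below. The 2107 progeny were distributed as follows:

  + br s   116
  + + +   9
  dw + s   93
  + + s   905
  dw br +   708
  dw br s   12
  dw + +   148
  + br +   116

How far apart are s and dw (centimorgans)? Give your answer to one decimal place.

The two most frequent reciprocal classes, dw br + and + + s, are the parental types, so the F1 was dw br + / + + s.
The two rarest classes, dw br s and + + +, are the double crossovers. Comparing them with the parentals, only the s allele has switched, so s is the middle locus and the order is br – s – dw.
Crossovers in the s–dw interval produce the single-crossover classes + br + and dw + s (116 + 93 = 209) plus the double crossovers (21).
RF(s–dw) = (209 + 21) / 2107 = 230/2107 = 0.1092 → 10.9 centimorgans.

10.9 centimorgans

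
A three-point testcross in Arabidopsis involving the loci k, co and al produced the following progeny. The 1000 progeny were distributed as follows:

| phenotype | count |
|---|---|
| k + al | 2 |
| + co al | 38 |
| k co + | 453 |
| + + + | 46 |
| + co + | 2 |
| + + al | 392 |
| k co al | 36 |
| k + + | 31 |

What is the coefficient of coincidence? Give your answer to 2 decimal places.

0.64

The two most frequent reciprocal classes, + + al and k co +, are the parental types, so the F1 was + + al / k co +.
The two rarest classes, k + al and + co +, are the double crossovers. Comparing them with the parentals, only the k allele has switched, so k is the middle locus and the order is co – k – al.
co–k: (69 + 4)/1000 = 0.0730; k–al: (82 + 4)/1000 = 0.0860.
Expected DCO frequency = 0.0730 × 0.0860 ≈ 0.00628; observed = 4/1000 ≈ 0.00400.
Coefficient of coincidence = 0.00400/0.00628 ≈ 0.64.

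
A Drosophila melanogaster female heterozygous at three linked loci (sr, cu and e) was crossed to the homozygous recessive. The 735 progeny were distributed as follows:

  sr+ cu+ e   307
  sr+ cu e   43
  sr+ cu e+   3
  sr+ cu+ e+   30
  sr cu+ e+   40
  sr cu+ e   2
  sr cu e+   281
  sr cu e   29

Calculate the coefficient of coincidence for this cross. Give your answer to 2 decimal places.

0.65

The two most frequent reciprocal classes, sr+ cu+ e and sr cu e+, are the parental types, so the F1 was sr+ cu+ e / sr cu e+.
The two rarest classes, sr cu+ e and sr+ cu e+, are the double crossovers. Comparing them with the parentals, only the sr allele has switched, so sr is the middle locus and the order is e – sr – cu.
e–sr: (59 + 5)/735 = 0.0871; sr–cu: (83 + 5)/735 = 0.1197.
Expected DCO frequency = 0.0871 × 0.1197 ≈ 0.01043; observed = 5/735 ≈ 0.00680.
Coefficient of coincidence = 0.00680/0.01043 ≈ 0.65.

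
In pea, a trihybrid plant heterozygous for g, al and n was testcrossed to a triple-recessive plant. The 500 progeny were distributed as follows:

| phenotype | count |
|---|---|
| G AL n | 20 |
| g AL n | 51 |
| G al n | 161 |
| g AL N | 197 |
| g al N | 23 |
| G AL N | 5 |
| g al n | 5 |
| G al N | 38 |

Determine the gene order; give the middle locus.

g

The two most frequent reciprocal classes, g AL N and G al n, are the parental types, so the F1 was g AL N / G al n.
The two rarest classes, G AL N and g al n, are the double crossovers. Comparing them with the parentals, only the g allele has switched, so g is the middle locus and the order is al – g – n.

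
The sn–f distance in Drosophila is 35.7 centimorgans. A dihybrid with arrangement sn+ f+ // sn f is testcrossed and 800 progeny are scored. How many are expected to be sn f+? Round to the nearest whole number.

A map distance of 35.7 centimorgans corresponds to a recombination frequency of 0.357.
The F1 is sn+ f+ / sn f, so sn f+ is a recombinant gamete class with expected frequency r/2 = 0.357/2 = 0.1785.
Expected number = 0.1785 × 800 = 142.80 ≈ 143.

143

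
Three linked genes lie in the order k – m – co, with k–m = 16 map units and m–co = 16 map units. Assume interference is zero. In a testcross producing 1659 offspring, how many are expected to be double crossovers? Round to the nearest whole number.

Map distances give recombination frequencies of 0.160 and 0.160 for the two intervals.
With no interference, expected double-crossover frequency = 0.160 × 0.160 = 0.02560.
Expected number = 0.02560 × 1659 = 42.47 ≈ 42.

42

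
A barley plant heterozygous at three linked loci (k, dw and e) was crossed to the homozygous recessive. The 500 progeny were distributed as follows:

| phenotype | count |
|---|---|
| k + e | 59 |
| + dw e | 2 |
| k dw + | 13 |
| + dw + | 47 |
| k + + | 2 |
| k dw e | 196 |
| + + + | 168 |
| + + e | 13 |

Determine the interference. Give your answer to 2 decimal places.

The two most frequent reciprocal classes, k dw e and + + +, are the parental types, so the F1 was k dw e / + + +.
The two rarest classes, + dw e and k + +, are the double crossovers. Comparing them with the parentals, only the k allele has switched, so k is the middle locus and the order is e – k – dw.
e–k: (26 + 4)/500 = 0.0600; k–dw: (106 + 4)/500 = 0.2200.
Expected DCO frequency = 0.0600 × 0.2200 ≈ 0.01320; observed = 4/500 ≈ 0.00800.
Coefficient of coincidence = 0.00800/0.01320 ≈ 0.61; interference = 1 − 0.61 = 0.39.

0.39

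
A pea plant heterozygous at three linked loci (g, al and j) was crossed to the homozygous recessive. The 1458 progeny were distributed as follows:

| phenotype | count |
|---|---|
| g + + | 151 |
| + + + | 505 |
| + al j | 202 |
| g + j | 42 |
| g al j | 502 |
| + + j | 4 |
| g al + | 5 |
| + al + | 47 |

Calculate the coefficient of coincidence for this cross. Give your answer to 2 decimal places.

0.37

The two most frequent reciprocal classes, + + + and g al j, are the parental types, so the F1 was + + + / g al j.
The two rarest classes, + + j and g al +, are the double crossovers. Comparing them with the parentals, only the j allele has switched, so j is the middle locus and the order is al – j – g.
al–j: (89 + 9)/1458 = 0.0672; j–g: (353 + 9)/1458 = 0.2483.
Expected DCO frequency = 0.0672 × 0.2483 ≈ 0.01669; observed = 9/1458 ≈ 0.00617.
Coefficient of coincidence = 0.00617/0.01669 ≈ 0.37.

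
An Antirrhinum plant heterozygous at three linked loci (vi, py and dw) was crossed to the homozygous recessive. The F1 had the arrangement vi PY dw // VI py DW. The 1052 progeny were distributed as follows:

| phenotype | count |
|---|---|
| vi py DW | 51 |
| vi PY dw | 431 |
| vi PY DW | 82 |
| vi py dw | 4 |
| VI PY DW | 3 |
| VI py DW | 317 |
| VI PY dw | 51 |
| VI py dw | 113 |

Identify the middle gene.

py

The two rarest classes, vi py dw and VI PY DW, are the double crossovers. Comparing them with the parentals, only the py allele has switched, so py is the middle locus and the order is dw – py – vi.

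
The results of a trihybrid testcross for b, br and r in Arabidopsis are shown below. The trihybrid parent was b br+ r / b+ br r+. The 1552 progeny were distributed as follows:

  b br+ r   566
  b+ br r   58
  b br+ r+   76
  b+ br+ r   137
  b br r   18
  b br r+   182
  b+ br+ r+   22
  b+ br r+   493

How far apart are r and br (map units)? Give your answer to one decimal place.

11.2 map units

The two rarest classes, b br r and b+ br+ r+, are the double crossovers. Comparing them with the parentals, only the br allele has switched, so br is the middle locus and the order is b – br – r.
Crossovers in the br–r interval produce the single-crossover classes b br+ r+ and b+ br r (76 + 58 = 134) plus the double crossovers (40).
RF(br–r) = (134 + 40) / 1552 = 174/1552 = 0.1121 → 11.2 map units.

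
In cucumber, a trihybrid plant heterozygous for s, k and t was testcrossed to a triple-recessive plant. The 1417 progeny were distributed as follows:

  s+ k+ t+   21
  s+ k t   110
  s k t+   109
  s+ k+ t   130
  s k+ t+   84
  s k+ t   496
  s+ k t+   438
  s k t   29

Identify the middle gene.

k

The two most frequent reciprocal classes, s k+ t and s+ k t+, are the parental types, so the F1 was s k+ t / s+ k t+.
The two rarest classes, s k t and s+ k+ t+, are the double crossovers. Comparing them with the parentals, only the k allele has switched, so k is the middle locus and the order is s – k – t.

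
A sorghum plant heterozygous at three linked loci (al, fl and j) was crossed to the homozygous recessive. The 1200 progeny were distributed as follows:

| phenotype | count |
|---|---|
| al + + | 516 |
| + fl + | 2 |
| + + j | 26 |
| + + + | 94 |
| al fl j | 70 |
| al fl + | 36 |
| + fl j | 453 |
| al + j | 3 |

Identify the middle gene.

The two most frequent reciprocal classes, + fl j and al + +, are the parental types, so the F1 was + fl j / al + +.
The two rarest classes, + fl + and al + j, are the double crossovers. Comparing them with the parentals, only the j allele has switched, so j is the middle locus and the order is al – j – fl.

j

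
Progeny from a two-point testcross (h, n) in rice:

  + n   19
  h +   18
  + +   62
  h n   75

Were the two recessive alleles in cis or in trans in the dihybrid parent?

The two most frequent classes are + + (62) and h n (75); these are the parental (non-recombinant) types.
So the F1 carried + + on one chromosome and h n on the other — the recessive alleles are on the same chromosome (cis / coupling).

cis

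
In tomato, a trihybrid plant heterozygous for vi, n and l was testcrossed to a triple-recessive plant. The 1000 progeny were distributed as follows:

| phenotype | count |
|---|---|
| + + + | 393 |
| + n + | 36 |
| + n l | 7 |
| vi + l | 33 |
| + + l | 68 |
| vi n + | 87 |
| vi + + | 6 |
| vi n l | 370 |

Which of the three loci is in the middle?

vi

The two most frequent reciprocal classes, vi n l and + + +, are the parental types, so the F1 was vi n l / + + +.
The two rarest classes, + n l and vi + +, are the double crossovers. Comparing them with the parentals, only the vi allele has switched, so vi is the middle locus and the order is n – vi – l.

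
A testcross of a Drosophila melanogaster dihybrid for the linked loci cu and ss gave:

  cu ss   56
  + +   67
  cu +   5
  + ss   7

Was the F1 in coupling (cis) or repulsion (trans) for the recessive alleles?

cis

The two most frequent classes are + + (67) and cu ss (56); these are the parental (non-recombinant) types.
So the F1 carried + + on one chromosome and cu ss on the other — the recessive alleles are on the same chromosome (cis / coupling).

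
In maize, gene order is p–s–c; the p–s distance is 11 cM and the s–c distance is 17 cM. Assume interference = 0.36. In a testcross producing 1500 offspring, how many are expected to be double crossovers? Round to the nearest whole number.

18

Map distances give recombination frequencies of 0.110 and 0.170 for the two intervals.
With interference 0.36 (so coincidence = 0.64), expected double-crossover frequency = 0.110 × 0.170 × 0.64 = 0.01197.
Expected number = 0.01197 × 1500 = 17.95 ≈ 18.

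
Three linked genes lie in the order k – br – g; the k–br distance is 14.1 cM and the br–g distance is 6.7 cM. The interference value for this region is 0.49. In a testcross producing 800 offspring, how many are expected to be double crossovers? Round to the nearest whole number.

Map distances give recombination frequencies of 0.141 and 0.067 for the two intervals.
With interference 0.49 (so coincidence = 0.51), expected double-crossover frequency = 0.141 × 0.067 × 0.51 = 0.00482.
Expected number = 0.00482 × 800 = 3.85 ≈ 4.

4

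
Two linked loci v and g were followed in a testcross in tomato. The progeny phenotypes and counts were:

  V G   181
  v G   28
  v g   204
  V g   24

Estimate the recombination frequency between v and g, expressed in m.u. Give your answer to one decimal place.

11.9 m.u.

The two most frequent classes, V G (181) and v g (204), are the parental types, so the F1 was V G / v g.
The recombinant classes are V g and v G: 24 + 28 = 52.
Recombination frequency = 52/437 = 0.1190 ≈ 11.9%, i.e. 11.9 m.u.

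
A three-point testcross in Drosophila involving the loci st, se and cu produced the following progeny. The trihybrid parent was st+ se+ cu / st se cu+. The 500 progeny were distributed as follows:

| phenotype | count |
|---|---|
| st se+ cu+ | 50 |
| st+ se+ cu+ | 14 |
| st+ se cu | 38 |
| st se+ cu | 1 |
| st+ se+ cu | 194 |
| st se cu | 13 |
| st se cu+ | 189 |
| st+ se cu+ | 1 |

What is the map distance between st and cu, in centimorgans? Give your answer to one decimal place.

The two rarest classes, st se+ cu and st+ se cu+, are the double crossovers. Comparing them with the parentals, only the st allele has switched, so st is the middle locus and the order is cu – st – se.
Crossovers in the cu–st interval produce the single-crossover classes st+ se+ cu+ and st se cu (14 + 13 = 27) plus the double crossovers (2).
RF(cu–st) = (27 + 2) / 500 = 29/500 = 0.0580 → 5.8 centimorgans.

5.8 centimorgans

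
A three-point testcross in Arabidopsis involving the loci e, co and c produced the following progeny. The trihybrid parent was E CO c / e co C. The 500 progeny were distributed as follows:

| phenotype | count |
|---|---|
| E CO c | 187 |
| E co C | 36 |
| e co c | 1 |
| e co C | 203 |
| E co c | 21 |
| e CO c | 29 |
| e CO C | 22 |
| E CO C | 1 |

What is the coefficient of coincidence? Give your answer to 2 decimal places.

0.33

The two rarest classes, E CO C and e co c, are the double crossovers. Comparing them with the parentals, only the c allele has switched, so c is the middle locus and the order is e – c – co.
e–c: (65 + 2)/500 = 0.1340; c–co: (43 + 2)/500 = 0.0900.
Expected DCO frequency = 0.1340 × 0.0900 ≈ 0.01206; observed = 2/500 ≈ 0.00400.
Coefficient of coincidence = 0.00400/0.01206 ≈ 0.33.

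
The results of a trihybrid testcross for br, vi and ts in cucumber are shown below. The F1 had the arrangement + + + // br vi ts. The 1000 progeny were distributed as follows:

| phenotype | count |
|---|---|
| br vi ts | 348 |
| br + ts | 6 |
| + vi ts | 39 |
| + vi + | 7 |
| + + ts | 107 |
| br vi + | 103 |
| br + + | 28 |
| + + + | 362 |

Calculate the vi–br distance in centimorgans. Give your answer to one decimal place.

8.0 centimorgans

The two rarest classes, + vi + and br + ts, are the double crossovers. Comparing them with the parentals, only the vi allele has switched, so vi is the middle locus and the order is ts – vi – br.
Crossovers in the vi–br interval produce the single-crossover classes br + + and + vi ts (28 + 39 = 67) plus the double crossovers (13).
RF(vi–br) = (67 + 13) / 1000 = 80/1000 = 0.0800 → 8.0 centimorgans.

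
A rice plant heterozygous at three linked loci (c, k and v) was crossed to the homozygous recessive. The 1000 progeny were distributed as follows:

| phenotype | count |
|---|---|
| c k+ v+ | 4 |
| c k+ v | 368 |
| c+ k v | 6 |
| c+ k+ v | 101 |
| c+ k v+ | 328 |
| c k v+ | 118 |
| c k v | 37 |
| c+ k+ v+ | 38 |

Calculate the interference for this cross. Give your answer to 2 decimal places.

The two most frequent reciprocal classes, c k+ v and c+ k v+, are the parental types, so the F1 was c k+ v / c+ k v+.
The two rarest classes, c k+ v+ and c+ k v, are the double crossovers. Comparing them with the parentals, only the v allele has switched, so v is the middle locus and the order is k – v – c.
k–v: (75 + 10)/1000 = 0.0850; v–c: (219 + 10)/1000 = 0.2290.
Expected DCO frequency = 0.0850 × 0.2290 ≈ 0.01947; observed = 10/1000 ≈ 0.01000.
Coefficient of coincidence = 0.01000/0.01947 ≈ 0.51; interference = 1 − 0.51 = 0.49.

0.49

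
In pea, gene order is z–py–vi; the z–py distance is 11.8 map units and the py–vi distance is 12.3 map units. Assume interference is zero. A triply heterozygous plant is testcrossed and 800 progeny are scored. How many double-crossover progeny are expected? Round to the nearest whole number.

12

Map distances give recombination frequencies of 0.118 and 0.123 for the two intervals.
With no interference, expected double-crossover frequency = 0.118 × 0.123 = 0.01451.
Expected number = 0.01451 × 800 = 11.61 ≈ 12.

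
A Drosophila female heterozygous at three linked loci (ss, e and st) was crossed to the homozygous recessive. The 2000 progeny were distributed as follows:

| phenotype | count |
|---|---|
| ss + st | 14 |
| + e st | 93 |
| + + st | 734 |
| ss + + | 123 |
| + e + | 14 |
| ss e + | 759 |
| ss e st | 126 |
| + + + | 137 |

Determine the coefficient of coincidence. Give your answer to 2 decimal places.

The two most frequent reciprocal classes, ss e + and + + st, are the parental types, so the F1 was ss e + / + + st.
The two rarest classes, + e + and ss + st, are the double crossovers. Comparing them with the parentals, only the ss allele has switched, so ss is the middle locus and the order is e – ss – st.
e–ss: (216 + 28)/2000 = 0.1220; ss–st: (263 + 28)/2000 = 0.1455.
Expected DCO frequency = 0.1220 × 0.1455 ≈ 0.01775; observed = 28/2000 ≈ 0.01400.
Coefficient of coincidence = 0.01400/0.01775 ≈ 0.79.

0.79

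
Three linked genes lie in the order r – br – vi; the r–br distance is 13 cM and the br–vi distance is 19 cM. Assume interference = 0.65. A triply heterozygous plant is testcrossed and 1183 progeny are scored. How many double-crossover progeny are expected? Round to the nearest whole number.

10

Map distances give recombination frequencies of 0.130 and 0.190 for the two intervals.
With interference 0.65 (so coincidence = 0.35), expected double-crossover frequency = 0.130 × 0.190 × 0.35 = 0.00864.
Expected number = 0.00864 × 1183 = 10.23 ≈ 10.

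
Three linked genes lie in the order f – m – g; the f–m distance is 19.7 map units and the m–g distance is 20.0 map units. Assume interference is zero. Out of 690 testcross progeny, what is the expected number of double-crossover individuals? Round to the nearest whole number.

27

Map distances give recombination frequencies of 0.197 and 0.200 for the two intervals.
With no interference, expected double-crossover frequency = 0.197 × 0.200 = 0.03940.
Expected number = 0.03940 × 690 = 27.19 ≈ 27.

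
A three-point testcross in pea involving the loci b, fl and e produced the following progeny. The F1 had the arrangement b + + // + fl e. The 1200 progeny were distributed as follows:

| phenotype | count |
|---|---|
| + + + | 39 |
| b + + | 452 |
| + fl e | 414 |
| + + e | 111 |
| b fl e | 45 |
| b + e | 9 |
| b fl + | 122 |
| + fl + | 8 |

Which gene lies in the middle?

e

The two rarest classes, b + e and + fl +, are the double crossovers. Comparing them with the parentals, only the e allele has switched, so e is the middle locus and the order is fl – e – b.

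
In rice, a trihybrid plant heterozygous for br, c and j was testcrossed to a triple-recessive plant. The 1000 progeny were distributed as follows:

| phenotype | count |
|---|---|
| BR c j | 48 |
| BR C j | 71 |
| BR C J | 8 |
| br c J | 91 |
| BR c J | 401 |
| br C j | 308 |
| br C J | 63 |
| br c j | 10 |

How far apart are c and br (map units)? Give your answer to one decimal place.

The two most frequent reciprocal classes, BR c J and br C j, are the parental types, so the F1 was BR c J / br C j.
The two rarest classes, BR C J and br c j, are the double crossovers. Comparing them with the parentals, only the c allele has switched, so c is the middle locus and the order is j – c – br.
Crossovers in the c–br interval produce the single-crossover classes br c J and BR C j (91 + 71 = 162) plus the double crossovers (18).
RF(c–br) = (162 + 18) / 1000 = 180/1000 = 0.1800 → 18.0 map units.

18.0 map units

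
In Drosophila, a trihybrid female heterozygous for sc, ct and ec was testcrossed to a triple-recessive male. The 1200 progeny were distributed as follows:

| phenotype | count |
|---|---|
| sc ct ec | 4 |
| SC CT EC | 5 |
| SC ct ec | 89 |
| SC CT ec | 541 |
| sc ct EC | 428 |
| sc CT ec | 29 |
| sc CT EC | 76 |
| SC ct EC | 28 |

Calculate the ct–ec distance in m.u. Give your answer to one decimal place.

The two most frequent reciprocal classes, SC CT ec and sc ct EC, are the parental types, so the F1 was SC CT ec / sc ct EC.
The two rarest classes, SC CT EC and sc ct ec, are the double crossovers. Comparing them with the parentals, only the ec allele has switched, so ec is the middle locus and the order is ct – ec – sc.
Crossovers in the ct–ec interval produce the single-crossover classes SC ct ec and sc CT EC (89 + 76 = 165) plus the double crossovers (9).
RF(ct–ec) = (165 + 9) / 1200 = 174/1200 = 0.1450 → 14.5 m.u.

14.5 m.u.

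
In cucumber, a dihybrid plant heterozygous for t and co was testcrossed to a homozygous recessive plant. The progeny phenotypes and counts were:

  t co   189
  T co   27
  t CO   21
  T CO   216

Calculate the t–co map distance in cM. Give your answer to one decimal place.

The two most frequent classes, T CO (216) and t co (189), are the parental types, so the F1 was T CO / t co.
The recombinant classes are T co and t CO: 27 + 21 = 48.
Recombination frequency = 48/453 = 0.1060 ≈ 10.6%, i.e. 10.6 cM.

10.6 cM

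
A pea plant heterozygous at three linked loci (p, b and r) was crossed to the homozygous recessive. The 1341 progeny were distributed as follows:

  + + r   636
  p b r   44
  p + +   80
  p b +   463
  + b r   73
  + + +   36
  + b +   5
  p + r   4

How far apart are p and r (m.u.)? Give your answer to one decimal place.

6.6 m.u.

The two most frequent reciprocal classes, + + r and p b +, are the parental types, so the F1 was + + r / p b +.
The two rarest classes, p + r and + b +, are the double crossovers. Comparing them with the parentals, only the p allele has switched, so p is the middle locus and the order is b – p – r.
Crossovers in the p–r interval produce the single-crossover classes + + + and p b r (36 + 44 = 80) plus the double crossovers (9).
RF(p–r) = (80 + 9) / 1341 = 89/1341 = 0.0664 → 6.6 m.u.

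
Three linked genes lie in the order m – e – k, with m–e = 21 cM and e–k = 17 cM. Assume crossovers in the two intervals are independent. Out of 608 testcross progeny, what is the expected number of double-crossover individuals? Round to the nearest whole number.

22

Map distances give recombination frequencies of 0.210 and 0.170 for the two intervals.
With no interference, expected double-crossover frequency = 0.210 × 0.170 = 0.03570.
Expected number = 0.03570 × 608 = 21.71 ≈ 22.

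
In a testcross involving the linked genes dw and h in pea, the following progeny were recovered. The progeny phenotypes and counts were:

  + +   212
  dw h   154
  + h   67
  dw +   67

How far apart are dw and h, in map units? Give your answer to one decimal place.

26.8 map units

The two most frequent classes, + + (212) and dw h (154), are the parental types, so the F1 was + + / dw h.
The recombinant classes are + h and dw +: 67 + 67 = 134.
Recombination frequency = 134/500 = 0.2680 ≈ 26.8%, i.e. 26.8 map units.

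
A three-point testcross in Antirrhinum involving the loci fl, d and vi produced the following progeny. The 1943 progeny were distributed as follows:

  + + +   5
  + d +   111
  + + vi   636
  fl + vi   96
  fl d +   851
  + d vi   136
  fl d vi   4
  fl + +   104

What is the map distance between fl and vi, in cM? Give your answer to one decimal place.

11.1 cM

The two most frequent reciprocal classes, + + vi and fl d +, are the parental types, so the F1 was + + vi / fl d +.
The two rarest classes, + + + and fl d vi, are the double crossovers. Comparing them with the parentals, only the vi allele has switched, so vi is the middle locus and the order is fl – vi – d.
Crossovers in the fl–vi interval produce the single-crossover classes fl + vi and + d + (96 + 111 = 207) plus the double crossovers (9).
RF(fl–vi) = (207 + 9) / 1943 = 216/1943 = 0.1112 → 11.1 cM.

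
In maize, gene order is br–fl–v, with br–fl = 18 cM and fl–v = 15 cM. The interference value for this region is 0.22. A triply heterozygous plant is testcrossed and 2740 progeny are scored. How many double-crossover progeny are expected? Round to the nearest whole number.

Map distances give recombination frequencies of 0.180 and 0.150 for the two intervals.
With interference 0.22 (so coincidence = 0.78), expected double-crossover frequency = 0.180 × 0.150 × 0.78 = 0.02106.
Expected number = 0.02106 × 2740 = 57.70 ≈ 58.

58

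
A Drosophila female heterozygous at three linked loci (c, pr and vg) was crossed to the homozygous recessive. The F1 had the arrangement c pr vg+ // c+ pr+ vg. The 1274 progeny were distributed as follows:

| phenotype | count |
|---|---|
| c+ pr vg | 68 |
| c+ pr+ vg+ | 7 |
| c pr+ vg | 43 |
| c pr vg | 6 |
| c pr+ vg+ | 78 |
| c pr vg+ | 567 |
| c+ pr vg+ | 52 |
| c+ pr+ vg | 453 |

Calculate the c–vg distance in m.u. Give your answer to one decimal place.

8.5 m.u.

The two rarest classes, c pr vg and c+ pr+ vg+, are the double crossovers. Comparing them with the parentals, only the vg allele has switched, so vg is the middle locus and the order is c – vg – pr.
Crossovers in the c–vg interval produce the single-crossover classes c+ pr vg+ and c pr+ vg (52 + 43 = 95) plus the double crossovers (13).
RF(c–vg) = (95 + 13) / 1274 = 108/1274 = 0.0848 → 8.5 m.u.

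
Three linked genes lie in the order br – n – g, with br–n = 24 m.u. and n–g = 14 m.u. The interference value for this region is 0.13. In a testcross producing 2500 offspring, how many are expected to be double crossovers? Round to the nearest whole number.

73

Map distances give recombination frequencies of 0.240 and 0.140 for the two intervals.
With interference 0.13 (so coincidence = 0.87), expected double-crossover frequency = 0.240 × 0.140 × 0.87 = 0.02923.
Expected number = 0.02923 × 2500 = 73.08 ≈ 73.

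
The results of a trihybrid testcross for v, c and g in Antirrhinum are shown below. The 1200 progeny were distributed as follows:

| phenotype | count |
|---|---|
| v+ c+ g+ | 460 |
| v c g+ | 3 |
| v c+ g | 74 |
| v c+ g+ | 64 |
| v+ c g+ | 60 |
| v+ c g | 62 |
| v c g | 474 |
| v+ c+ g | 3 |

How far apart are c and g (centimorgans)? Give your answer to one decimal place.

The two most frequent reciprocal classes, v c g and v+ c+ g+, are the parental types, so the F1 was v c g / v+ c+ g+.
The two rarest classes, v c g+ and v+ c+ g, are the double crossovers. Comparing them with the parentals, only the g allele has switched, so g is the middle locus and the order is c – g – v.
Crossovers in the c–g interval produce the single-crossover classes v c+ g and v+ c g+ (74 + 60 = 134) plus the double crossovers (6).
RF(c–g) = (134 + 6) / 1200 = 140/1200 = 0.1167 → 11.7 centimorgans.

11.7 centimorgans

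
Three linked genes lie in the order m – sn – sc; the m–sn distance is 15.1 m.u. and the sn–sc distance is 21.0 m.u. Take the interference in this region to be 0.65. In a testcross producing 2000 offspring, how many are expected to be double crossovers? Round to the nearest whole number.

Map distances give recombination frequencies of 0.151 and 0.210 for the two intervals.
With interference 0.65 (so coincidence = 0.35), expected double-crossover frequency = 0.151 × 0.210 × 0.35 = 0.01110.
Expected number = 0.01110 × 2000 = 22.20 ≈ 22.

22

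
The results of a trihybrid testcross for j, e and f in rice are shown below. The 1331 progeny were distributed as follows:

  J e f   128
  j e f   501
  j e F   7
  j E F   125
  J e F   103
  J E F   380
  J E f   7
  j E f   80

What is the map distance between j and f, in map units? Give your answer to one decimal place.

The two most frequent reciprocal classes, j e f and J E F, are the parental types, so the F1 was j e f / J E F.
The two rarest classes, j e F and J E f, are the double crossovers. Comparing them with the parentals, only the f allele has switched, so f is the middle locus and the order is e – f – j.
Crossovers in the f–j interval produce the single-crossover classes J e f and j E F (128 + 125 = 253) plus the double crossovers (14).
RF(f–j) = (253 + 14) / 1331 = 267/1331 = 0.2006 → 20.1 map units.

20.1 map units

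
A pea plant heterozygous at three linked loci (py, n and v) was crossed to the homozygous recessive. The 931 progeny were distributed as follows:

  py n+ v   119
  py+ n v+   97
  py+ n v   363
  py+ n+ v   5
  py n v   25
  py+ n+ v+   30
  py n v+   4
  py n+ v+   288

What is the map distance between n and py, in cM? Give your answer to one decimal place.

6.9 cM

The two most frequent reciprocal classes, py+ n v and py n+ v+, are the parental types, so the F1 was py+ n v / py n+ v+.
The two rarest classes, py+ n+ v and py n v+, are the double crossovers. Comparing them with the parentals, only the n allele has switched, so n is the middle locus and the order is py – n – v.
Crossovers in the py–n interval produce the single-crossover classes py n v and py+ n+ v+ (25 + 30 = 55) plus the double crossovers (9).
RF(py–n) = (55 + 9) / 931 = 64/931 = 0.0687 → 6.9 cM.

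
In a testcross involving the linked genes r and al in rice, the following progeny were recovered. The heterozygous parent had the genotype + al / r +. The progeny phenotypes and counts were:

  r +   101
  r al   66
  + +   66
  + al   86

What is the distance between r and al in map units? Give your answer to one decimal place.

The recombinant classes are + + and r al: 66 + 66 = 132.
Recombination frequency = 132/319 = 0.4138 ≈ 41.4%, i.e. 41.4 map units.

41.4 map units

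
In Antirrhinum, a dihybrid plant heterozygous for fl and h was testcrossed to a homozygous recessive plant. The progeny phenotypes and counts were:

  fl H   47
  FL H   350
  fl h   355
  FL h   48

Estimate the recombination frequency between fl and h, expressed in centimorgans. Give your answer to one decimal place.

11.9 centimorgans

The two most frequent classes, FL H (350) and fl h (355), are the parental types, so the F1 was FL H / fl h.
The recombinant classes are FL h and fl H: 48 + 47 = 95.
Recombination frequency = 95/800 = 0.1187 ≈ 11.9%, i.e. 11.9 centimorgans.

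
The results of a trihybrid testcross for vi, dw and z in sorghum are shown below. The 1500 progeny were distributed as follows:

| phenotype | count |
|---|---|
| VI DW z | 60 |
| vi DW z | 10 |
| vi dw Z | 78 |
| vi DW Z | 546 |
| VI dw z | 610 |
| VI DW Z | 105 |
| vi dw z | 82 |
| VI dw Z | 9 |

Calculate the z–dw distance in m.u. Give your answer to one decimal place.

10.5 m.u.

The two most frequent reciprocal classes, vi DW Z and VI dw z, are the parental types, so the F1 was vi DW Z / VI dw z.
The two rarest classes, vi DW z and VI dw Z, are the double crossovers. Comparing them with the parentals, only the z allele has switched, so z is the middle locus and the order is dw – z – vi.
Crossovers in the dw–z interval produce the single-crossover classes vi dw Z and VI DW z (78 + 60 = 138) plus the double crossovers (19).
RF(dw–z) = (138 + 19) / 1500 = 157/1500 = 0.1047 → 10.5 m.u.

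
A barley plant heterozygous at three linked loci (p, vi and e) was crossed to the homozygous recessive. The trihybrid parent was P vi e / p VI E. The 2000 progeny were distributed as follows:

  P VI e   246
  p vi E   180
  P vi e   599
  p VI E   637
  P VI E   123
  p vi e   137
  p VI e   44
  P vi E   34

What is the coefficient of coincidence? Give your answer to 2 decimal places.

The two rarest classes, P vi E and p VI e, are the double crossovers. Comparing them with the parentals, only the e allele has switched, so e is the middle locus and the order is vi – e – p.
vi–e: (426 + 78)/2000 = 0.2520; e–p: (260 + 78)/2000 = 0.1690.
Expected DCO frequency = 0.2520 × 0.1690 ≈ 0.04259; observed = 78/2000 ≈ 0.03900.
Coefficient of coincidence = 0.03900/0.04259 ≈ 0.92.

0.92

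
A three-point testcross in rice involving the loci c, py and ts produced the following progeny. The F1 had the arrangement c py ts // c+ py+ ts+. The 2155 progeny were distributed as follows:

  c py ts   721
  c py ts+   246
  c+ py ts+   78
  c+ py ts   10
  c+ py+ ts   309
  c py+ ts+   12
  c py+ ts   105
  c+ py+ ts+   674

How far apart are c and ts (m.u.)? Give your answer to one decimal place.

The two rarest classes, c+ py ts and c py+ ts+, are the double crossovers. Comparing them with the parentals, only the c allele has switched, so c is the middle locus and the order is py – c – ts.
Crossovers in the c–ts interval produce the single-crossover classes c py ts+ and c+ py+ ts (246 + 309 = 555) plus the double crossovers (22).
RF(c–ts) = (555 + 22) / 2155 = 577/2155 = 0.2677 → 26.8 m.u.

26.8 m.u.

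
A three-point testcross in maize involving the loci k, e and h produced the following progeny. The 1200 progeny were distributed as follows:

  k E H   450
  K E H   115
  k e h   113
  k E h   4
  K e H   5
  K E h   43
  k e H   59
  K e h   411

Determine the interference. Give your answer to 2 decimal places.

The two most frequent reciprocal classes, K e h and k E H, are the parental types, so the F1 was K e h / k E H.
The two rarest classes, K e H and k E h, are the double crossovers. Comparing them with the parentals, only the h allele has switched, so h is the middle locus and the order is k – h – e.
k–h: (228 + 9)/1200 = 0.1975; h–e: (102 + 9)/1200 = 0.0925.
Expected DCO frequency = 0.1975 × 0.0925 ≈ 0.01827; observed = 9/1200 ≈ 0.00750.
Coefficient of coincidence = 0.00750/0.01827 ≈ 0.41; interference = 1 − 0.41 = 0.59.

0.59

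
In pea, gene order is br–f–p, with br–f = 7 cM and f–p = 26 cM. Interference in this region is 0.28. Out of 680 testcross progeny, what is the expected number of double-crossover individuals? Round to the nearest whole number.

Map distances give recombination frequencies of 0.070 and 0.260 for the two intervals.
With interference 0.28 (so coincidence = 0.72), expected double-crossover frequency = 0.070 × 0.260 × 0.72 = 0.01310.
Expected number = 0.01310 × 680 = 8.91 ≈ 9.

9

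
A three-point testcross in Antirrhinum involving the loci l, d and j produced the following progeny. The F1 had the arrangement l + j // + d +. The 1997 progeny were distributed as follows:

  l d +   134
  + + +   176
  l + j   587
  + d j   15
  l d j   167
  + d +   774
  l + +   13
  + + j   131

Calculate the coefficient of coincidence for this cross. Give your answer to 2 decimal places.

0.51

The two rarest classes, l + + and + d j, are the double crossovers. Comparing them with the parentals, only the j allele has switched, so j is the middle locus and the order is l – j – d.
l–j: (265 + 28)/1997 = 0.1467; j–d: (343 + 28)/1997 = 0.1858.
Expected DCO frequency = 0.1467 × 0.1858 ≈ 0.02726; observed = 28/1997 ≈ 0.01402.
Coefficient of coincidence = 0.01402/0.02726 ≈ 0.51.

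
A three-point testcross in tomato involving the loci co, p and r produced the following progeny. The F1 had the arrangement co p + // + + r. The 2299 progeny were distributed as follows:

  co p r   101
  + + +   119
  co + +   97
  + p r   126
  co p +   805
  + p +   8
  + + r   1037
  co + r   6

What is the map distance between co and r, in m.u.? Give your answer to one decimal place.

10.2 m.u.

The two rarest classes, + p + and co + r, are the double crossovers. Comparing them with the parentals, only the co allele has switched, so co is the middle locus and the order is r – co – p.
Crossovers in the r–co interval produce the single-crossover classes co p r and + + + (101 + 119 = 220) plus the double crossovers (14).
RF(r–co) = (220 + 14) / 2299 = 234/2299 = 0.1018 → 10.2 m.u.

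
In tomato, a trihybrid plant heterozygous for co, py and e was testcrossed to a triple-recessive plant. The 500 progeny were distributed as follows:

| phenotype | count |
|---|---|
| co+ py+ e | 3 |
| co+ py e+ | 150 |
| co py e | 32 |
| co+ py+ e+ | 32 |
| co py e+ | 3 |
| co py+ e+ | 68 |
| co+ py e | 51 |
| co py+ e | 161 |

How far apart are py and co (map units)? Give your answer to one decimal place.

The two most frequent reciprocal classes, co py+ e and co+ py e+, are the parental types, so the F1 was co py+ e / co+ py e+.
The two rarest classes, co+ py+ e and co py e+, are the double crossovers. Comparing them with the parentals, only the co allele has switched, so co is the middle locus and the order is e – co – py.
Crossovers in the co–py interval produce the single-crossover classes co py e and co+ py+ e+ (32 + 32 = 64) plus the double crossovers (6).
RF(co–py) = (64 + 6) / 500 = 70/500 = 0.1400 → 14.0 map units.

14.0 map units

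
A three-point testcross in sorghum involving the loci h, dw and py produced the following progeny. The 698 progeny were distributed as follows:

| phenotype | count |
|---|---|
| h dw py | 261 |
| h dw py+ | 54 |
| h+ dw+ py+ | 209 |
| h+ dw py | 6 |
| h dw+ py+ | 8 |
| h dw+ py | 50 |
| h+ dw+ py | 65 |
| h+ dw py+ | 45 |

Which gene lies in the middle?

h

The two most frequent reciprocal classes, h+ dw+ py+ and h dw py, are the parental types, so the F1 was h+ dw+ py+ / h dw py.
The two rarest classes, h dw+ py+ and h+ dw py, are the double crossovers. Comparing them with the parentals, only the h allele has switched, so h is the middle locus and the order is py – h – dw.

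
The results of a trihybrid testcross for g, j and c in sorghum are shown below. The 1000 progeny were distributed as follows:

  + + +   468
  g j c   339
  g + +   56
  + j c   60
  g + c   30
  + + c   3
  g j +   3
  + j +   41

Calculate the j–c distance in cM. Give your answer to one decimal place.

7.7 cM

The two most frequent reciprocal classes, + + + and g j c, are the parental types, so the F1 was + + + / g j c.
The two rarest classes, + + c and g j +, are the double crossovers. Comparing them with the parentals, only the c allele has switched, so c is the middle locus and the order is g – c – j.
Crossovers in the c–j interval produce the single-crossover classes + j + and g + c (41 + 30 = 71) plus the double crossovers (6).
RF(c–j) = (71 + 6) / 1000 = 77/1000 = 0.0770 → 7.7 cM.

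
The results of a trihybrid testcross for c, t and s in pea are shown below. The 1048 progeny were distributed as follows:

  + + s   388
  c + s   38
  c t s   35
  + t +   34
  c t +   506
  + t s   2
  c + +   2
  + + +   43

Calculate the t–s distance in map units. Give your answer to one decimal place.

7.8 map units

The two most frequent reciprocal classes, + + s and c t +, are the parental types, so the F1 was + + s / c t +.
The two rarest classes, + t s and c + +, are the double crossovers. Comparing them with the parentals, only the t allele has switched, so t is the middle locus and the order is c – t – s.
Crossovers in the t–s interval produce the single-crossover classes + + + and c t s (43 + 35 = 78) plus the double crossovers (4).
RF(t–s) = (78 + 4) / 1048 = 82/1048 = 0.0782 → 7.8 map units.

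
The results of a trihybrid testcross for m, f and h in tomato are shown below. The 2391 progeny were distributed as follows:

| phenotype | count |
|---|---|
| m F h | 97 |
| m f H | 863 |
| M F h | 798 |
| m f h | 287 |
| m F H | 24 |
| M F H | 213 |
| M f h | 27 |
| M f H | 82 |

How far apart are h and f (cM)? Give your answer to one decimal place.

The two most frequent reciprocal classes, m f H and M F h, are the parental types, so the F1 was m f H / M F h.
The two rarest classes, m F H and M f h, are the double crossovers. Comparing them with the parentals, only the f allele has switched, so f is the middle locus and the order is m – f – h.
Crossovers in the f–h interval produce the single-crossover classes m f h and M F H (287 + 213 = 500) plus the double crossovers (51).
RF(f–h) = (500 + 51) / 2391 = 551/2391 = 0.2304 → 23.0 cM.

23.0 cM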